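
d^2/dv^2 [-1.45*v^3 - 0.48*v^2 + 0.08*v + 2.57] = -8.7*v - 0.96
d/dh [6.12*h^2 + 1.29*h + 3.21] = 12.24*h + 1.29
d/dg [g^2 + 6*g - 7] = 2*g + 6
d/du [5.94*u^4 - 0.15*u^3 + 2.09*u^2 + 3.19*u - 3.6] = 23.76*u^3 - 0.45*u^2 + 4.18*u + 3.19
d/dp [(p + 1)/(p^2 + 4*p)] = (p*(p + 4) - 2*(p + 1)*(p + 2))/(p^2*(p + 4)^2)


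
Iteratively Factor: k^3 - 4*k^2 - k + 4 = (k + 1)*(k^2 - 5*k + 4) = (k - 4)*(k + 1)*(k - 1)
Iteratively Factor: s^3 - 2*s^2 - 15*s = (s + 3)*(s^2 - 5*s) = (s - 5)*(s + 3)*(s)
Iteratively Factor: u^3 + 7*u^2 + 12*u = (u + 3)*(u^2 + 4*u) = u*(u + 3)*(u + 4)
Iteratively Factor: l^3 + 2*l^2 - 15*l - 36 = (l + 3)*(l^2 - l - 12) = (l + 3)^2*(l - 4)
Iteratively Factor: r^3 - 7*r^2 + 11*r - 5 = (r - 1)*(r^2 - 6*r + 5) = (r - 1)^2*(r - 5)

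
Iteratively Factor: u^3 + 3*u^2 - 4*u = (u - 1)*(u^2 + 4*u) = (u - 1)*(u + 4)*(u)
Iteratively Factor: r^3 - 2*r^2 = (r)*(r^2 - 2*r) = r*(r - 2)*(r)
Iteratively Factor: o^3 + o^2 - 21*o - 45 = (o + 3)*(o^2 - 2*o - 15) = (o + 3)^2*(o - 5)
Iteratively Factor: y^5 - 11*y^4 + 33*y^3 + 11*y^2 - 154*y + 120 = (y - 3)*(y^4 - 8*y^3 + 9*y^2 + 38*y - 40) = (y - 3)*(y + 2)*(y^3 - 10*y^2 + 29*y - 20) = (y - 5)*(y - 3)*(y + 2)*(y^2 - 5*y + 4) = (y - 5)*(y - 4)*(y - 3)*(y + 2)*(y - 1)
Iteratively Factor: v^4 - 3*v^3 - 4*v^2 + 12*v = (v - 3)*(v^3 - 4*v) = v*(v - 3)*(v^2 - 4) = v*(v - 3)*(v + 2)*(v - 2)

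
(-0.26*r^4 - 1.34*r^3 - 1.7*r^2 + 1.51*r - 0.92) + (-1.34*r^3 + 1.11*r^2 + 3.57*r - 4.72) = -0.26*r^4 - 2.68*r^3 - 0.59*r^2 + 5.08*r - 5.64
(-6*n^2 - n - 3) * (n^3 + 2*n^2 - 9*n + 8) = -6*n^5 - 13*n^4 + 49*n^3 - 45*n^2 + 19*n - 24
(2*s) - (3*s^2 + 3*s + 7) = -3*s^2 - s - 7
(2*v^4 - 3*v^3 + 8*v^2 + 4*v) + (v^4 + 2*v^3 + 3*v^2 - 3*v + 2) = 3*v^4 - v^3 + 11*v^2 + v + 2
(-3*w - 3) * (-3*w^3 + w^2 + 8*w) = 9*w^4 + 6*w^3 - 27*w^2 - 24*w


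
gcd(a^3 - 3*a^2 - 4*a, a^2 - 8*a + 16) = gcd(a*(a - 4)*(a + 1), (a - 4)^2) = a - 4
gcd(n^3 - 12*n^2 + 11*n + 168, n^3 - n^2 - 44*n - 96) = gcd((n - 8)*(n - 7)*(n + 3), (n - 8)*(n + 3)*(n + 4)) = n^2 - 5*n - 24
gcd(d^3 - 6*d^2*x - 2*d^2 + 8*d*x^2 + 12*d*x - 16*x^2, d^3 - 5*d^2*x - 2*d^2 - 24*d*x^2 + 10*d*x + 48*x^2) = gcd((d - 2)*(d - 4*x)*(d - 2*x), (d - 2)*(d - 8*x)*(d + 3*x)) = d - 2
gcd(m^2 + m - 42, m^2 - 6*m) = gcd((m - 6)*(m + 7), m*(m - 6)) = m - 6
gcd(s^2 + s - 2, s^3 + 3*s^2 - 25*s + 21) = s - 1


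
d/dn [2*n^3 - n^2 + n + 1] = 6*n^2 - 2*n + 1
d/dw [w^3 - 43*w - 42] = 3*w^2 - 43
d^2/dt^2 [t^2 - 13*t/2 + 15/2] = 2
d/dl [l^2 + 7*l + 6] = 2*l + 7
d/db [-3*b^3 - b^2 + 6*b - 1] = -9*b^2 - 2*b + 6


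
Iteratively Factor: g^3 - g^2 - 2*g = (g + 1)*(g^2 - 2*g) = (g - 2)*(g + 1)*(g)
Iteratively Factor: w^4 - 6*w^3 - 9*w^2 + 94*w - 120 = (w + 4)*(w^3 - 10*w^2 + 31*w - 30) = (w - 5)*(w + 4)*(w^2 - 5*w + 6) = (w - 5)*(w - 2)*(w + 4)*(w - 3)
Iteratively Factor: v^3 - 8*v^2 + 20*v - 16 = (v - 2)*(v^2 - 6*v + 8) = (v - 4)*(v - 2)*(v - 2)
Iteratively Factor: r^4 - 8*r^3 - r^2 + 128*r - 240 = (r - 3)*(r^3 - 5*r^2 - 16*r + 80) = (r - 5)*(r - 3)*(r^2 - 16) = (r - 5)*(r - 3)*(r + 4)*(r - 4)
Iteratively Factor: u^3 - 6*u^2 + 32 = (u + 2)*(u^2 - 8*u + 16) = (u - 4)*(u + 2)*(u - 4)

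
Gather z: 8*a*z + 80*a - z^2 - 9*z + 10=80*a - z^2 + z*(8*a - 9) + 10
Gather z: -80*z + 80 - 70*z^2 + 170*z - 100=-70*z^2 + 90*z - 20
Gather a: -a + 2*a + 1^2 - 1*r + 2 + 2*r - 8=a + r - 5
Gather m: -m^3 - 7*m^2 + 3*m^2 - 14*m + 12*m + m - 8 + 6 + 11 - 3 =-m^3 - 4*m^2 - m + 6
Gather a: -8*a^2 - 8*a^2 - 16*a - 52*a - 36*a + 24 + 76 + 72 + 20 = -16*a^2 - 104*a + 192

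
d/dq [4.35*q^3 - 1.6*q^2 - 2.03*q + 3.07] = 13.05*q^2 - 3.2*q - 2.03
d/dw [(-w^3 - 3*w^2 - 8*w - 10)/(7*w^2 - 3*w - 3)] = (-7*w^4 + 6*w^3 + 74*w^2 + 158*w - 6)/(49*w^4 - 42*w^3 - 33*w^2 + 18*w + 9)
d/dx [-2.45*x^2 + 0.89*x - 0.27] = 0.89 - 4.9*x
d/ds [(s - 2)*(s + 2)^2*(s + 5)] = 4*s^3 + 21*s^2 + 12*s - 28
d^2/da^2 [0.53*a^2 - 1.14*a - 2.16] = 1.06000000000000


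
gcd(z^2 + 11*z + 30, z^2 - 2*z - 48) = z + 6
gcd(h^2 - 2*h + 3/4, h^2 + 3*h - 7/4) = h - 1/2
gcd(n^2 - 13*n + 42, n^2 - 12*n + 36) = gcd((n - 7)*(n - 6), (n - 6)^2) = n - 6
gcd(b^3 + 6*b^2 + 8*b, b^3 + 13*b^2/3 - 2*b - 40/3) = b^2 + 6*b + 8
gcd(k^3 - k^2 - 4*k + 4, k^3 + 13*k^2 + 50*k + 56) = k + 2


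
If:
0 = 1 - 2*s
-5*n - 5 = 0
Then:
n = -1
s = 1/2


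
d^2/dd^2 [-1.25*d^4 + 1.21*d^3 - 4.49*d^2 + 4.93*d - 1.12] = -15.0*d^2 + 7.26*d - 8.98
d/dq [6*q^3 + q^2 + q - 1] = 18*q^2 + 2*q + 1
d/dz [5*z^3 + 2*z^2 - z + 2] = 15*z^2 + 4*z - 1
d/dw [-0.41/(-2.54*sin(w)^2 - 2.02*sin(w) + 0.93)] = -(2.0828*sin(w) + 0.8282)*cos(w)/(2.54*sin(w)^2 + 2.02*sin(w) - 0.93)^2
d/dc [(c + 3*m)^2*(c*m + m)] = m*(c + 3*m)*(3*c + 3*m + 2)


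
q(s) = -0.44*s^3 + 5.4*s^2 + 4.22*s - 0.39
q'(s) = -1.32*s^2 + 10.8*s + 4.22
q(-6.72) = 348.63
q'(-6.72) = -127.97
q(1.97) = 25.52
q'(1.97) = 20.37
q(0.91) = 7.59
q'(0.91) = 12.95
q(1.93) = 24.71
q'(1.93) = 20.15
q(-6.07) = 271.36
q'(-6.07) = -109.97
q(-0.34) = -1.18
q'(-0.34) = 0.40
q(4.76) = 94.59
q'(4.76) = 25.72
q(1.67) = 19.67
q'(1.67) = 18.57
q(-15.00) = 2636.31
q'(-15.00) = -454.78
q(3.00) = 48.99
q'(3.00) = 24.74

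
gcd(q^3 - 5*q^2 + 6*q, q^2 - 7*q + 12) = q - 3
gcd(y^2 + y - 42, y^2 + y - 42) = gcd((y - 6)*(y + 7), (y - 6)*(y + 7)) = y^2 + y - 42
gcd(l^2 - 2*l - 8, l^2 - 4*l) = l - 4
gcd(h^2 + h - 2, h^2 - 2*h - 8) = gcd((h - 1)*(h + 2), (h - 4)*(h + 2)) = h + 2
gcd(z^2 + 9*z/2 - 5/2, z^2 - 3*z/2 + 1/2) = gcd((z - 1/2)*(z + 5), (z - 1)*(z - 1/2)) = z - 1/2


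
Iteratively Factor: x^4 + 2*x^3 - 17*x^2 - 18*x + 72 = (x - 3)*(x^3 + 5*x^2 - 2*x - 24) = (x - 3)*(x - 2)*(x^2 + 7*x + 12) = (x - 3)*(x - 2)*(x + 4)*(x + 3)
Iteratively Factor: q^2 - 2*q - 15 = (q - 5)*(q + 3)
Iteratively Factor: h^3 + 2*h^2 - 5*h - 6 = (h - 2)*(h^2 + 4*h + 3) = (h - 2)*(h + 3)*(h + 1)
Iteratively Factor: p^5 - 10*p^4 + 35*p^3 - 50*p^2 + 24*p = (p)*(p^4 - 10*p^3 + 35*p^2 - 50*p + 24) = p*(p - 2)*(p^3 - 8*p^2 + 19*p - 12) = p*(p - 3)*(p - 2)*(p^2 - 5*p + 4) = p*(p - 3)*(p - 2)*(p - 1)*(p - 4)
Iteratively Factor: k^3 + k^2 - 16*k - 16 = (k - 4)*(k^2 + 5*k + 4) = (k - 4)*(k + 4)*(k + 1)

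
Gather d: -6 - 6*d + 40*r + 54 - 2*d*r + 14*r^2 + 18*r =d*(-2*r - 6) + 14*r^2 + 58*r + 48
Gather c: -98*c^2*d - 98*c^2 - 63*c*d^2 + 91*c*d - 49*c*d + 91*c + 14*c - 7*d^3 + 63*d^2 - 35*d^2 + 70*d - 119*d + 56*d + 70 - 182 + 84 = c^2*(-98*d - 98) + c*(-63*d^2 + 42*d + 105) - 7*d^3 + 28*d^2 + 7*d - 28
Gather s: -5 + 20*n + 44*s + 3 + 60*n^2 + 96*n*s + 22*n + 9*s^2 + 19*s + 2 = 60*n^2 + 42*n + 9*s^2 + s*(96*n + 63)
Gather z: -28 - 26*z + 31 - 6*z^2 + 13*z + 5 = -6*z^2 - 13*z + 8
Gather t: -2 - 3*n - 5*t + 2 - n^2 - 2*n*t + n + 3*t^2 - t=-n^2 - 2*n + 3*t^2 + t*(-2*n - 6)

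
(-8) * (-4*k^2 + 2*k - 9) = 32*k^2 - 16*k + 72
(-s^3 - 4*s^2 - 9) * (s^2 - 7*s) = -s^5 + 3*s^4 + 28*s^3 - 9*s^2 + 63*s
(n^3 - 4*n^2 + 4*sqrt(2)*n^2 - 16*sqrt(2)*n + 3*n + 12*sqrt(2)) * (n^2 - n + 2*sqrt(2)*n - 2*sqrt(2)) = n^5 - 5*n^4 + 6*sqrt(2)*n^4 - 30*sqrt(2)*n^3 + 23*n^3 - 83*n^2 + 42*sqrt(2)*n^2 - 18*sqrt(2)*n + 112*n - 48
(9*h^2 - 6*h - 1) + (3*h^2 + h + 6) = 12*h^2 - 5*h + 5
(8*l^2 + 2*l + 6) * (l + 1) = 8*l^3 + 10*l^2 + 8*l + 6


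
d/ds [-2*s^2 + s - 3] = 1 - 4*s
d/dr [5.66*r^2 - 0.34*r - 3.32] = 11.32*r - 0.34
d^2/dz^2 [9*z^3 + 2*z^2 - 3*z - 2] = 54*z + 4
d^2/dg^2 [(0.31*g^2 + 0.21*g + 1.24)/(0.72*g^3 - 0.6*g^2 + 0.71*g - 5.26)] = (0.321408*g^6 + 0.653184*g^5 + 6.21864*g^4 + 8.06618400000001*g^3 + 10.155312*g^2 + 21.030768*g + 12.145732)/(0.373248*g^9 - 0.93312*g^8 + 1.881792*g^7 - 10.236672*g^6 + 15.489576*g^5 - 22.721652*g^4 + 73.564487*g^3 - 57.756378*g^2 + 58.931988*g - 145.531576)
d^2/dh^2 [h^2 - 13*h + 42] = 2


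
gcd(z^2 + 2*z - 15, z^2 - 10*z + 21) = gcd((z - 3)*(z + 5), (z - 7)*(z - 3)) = z - 3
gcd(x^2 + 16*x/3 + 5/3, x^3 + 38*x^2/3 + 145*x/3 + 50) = x + 5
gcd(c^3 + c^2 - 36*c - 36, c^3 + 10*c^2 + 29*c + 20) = c + 1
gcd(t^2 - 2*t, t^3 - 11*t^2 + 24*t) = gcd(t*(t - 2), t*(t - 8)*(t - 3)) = t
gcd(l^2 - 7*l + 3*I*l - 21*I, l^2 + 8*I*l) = 1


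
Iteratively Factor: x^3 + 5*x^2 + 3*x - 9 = (x - 1)*(x^2 + 6*x + 9) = (x - 1)*(x + 3)*(x + 3)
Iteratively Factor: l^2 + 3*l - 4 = (l - 1)*(l + 4)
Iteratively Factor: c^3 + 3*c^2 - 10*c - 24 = (c + 2)*(c^2 + c - 12) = (c - 3)*(c + 2)*(c + 4)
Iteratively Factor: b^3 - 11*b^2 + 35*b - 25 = (b - 5)*(b^2 - 6*b + 5) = (b - 5)*(b - 1)*(b - 5)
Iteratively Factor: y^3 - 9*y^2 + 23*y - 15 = (y - 3)*(y^2 - 6*y + 5) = (y - 3)*(y - 1)*(y - 5)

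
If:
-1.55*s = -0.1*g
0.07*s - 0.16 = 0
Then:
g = 35.43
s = 2.29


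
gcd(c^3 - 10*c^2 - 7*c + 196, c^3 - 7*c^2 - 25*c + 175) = c - 7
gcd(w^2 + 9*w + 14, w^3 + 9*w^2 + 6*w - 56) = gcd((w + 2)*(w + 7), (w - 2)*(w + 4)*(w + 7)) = w + 7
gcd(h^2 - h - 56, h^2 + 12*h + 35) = h + 7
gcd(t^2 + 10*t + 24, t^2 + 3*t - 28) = 1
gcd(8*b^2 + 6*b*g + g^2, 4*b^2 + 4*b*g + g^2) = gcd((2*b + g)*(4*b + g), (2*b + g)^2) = 2*b + g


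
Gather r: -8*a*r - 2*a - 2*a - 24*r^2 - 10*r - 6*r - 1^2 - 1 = -4*a - 24*r^2 + r*(-8*a - 16) - 2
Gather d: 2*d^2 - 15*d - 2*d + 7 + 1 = 2*d^2 - 17*d + 8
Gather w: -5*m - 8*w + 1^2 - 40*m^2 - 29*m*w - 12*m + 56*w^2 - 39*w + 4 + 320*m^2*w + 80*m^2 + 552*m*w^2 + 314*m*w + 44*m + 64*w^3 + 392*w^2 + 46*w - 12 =40*m^2 + 27*m + 64*w^3 + w^2*(552*m + 448) + w*(320*m^2 + 285*m - 1) - 7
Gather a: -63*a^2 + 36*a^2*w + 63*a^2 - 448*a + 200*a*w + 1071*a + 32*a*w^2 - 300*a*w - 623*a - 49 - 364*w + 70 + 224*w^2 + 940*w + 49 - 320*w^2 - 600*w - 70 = 36*a^2*w + a*(32*w^2 - 100*w) - 96*w^2 - 24*w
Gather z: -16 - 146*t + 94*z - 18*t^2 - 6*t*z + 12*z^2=-18*t^2 - 146*t + 12*z^2 + z*(94 - 6*t) - 16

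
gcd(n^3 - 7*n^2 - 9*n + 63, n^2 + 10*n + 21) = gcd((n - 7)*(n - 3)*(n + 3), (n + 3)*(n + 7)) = n + 3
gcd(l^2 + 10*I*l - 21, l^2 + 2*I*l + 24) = 1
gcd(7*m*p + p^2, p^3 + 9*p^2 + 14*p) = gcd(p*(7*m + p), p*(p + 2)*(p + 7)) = p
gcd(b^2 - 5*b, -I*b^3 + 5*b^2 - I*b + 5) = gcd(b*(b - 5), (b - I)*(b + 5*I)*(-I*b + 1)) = 1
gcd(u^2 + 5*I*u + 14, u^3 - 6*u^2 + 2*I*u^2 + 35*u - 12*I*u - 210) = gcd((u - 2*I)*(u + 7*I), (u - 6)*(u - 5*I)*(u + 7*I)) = u + 7*I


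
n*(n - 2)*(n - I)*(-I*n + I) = -I*n^4 - n^3 + 3*I*n^3 + 3*n^2 - 2*I*n^2 - 2*n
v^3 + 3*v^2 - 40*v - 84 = (v - 6)*(v + 2)*(v + 7)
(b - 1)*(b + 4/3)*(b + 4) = b^3 + 13*b^2/3 - 16/3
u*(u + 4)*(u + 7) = u^3 + 11*u^2 + 28*u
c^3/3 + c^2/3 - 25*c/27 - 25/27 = (c/3 + 1/3)*(c - 5/3)*(c + 5/3)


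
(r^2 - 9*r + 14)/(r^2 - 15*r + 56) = (r - 2)/(r - 8)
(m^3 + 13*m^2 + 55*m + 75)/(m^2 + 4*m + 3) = (m^2 + 10*m + 25)/(m + 1)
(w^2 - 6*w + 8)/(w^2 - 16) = (w - 2)/(w + 4)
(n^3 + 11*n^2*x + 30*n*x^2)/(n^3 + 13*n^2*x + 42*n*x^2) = (n + 5*x)/(n + 7*x)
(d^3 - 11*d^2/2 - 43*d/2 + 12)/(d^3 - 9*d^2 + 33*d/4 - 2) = 2*(d + 3)/(2*d - 1)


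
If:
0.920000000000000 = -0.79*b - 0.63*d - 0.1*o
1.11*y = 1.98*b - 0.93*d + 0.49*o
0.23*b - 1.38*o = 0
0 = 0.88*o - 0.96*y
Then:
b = -0.44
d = -0.90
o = -0.07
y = -0.07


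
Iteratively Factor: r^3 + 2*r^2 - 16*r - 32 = (r + 2)*(r^2 - 16) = (r - 4)*(r + 2)*(r + 4)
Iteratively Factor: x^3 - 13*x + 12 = (x + 4)*(x^2 - 4*x + 3) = (x - 1)*(x + 4)*(x - 3)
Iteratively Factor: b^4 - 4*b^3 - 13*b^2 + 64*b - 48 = (b - 1)*(b^3 - 3*b^2 - 16*b + 48) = (b - 4)*(b - 1)*(b^2 + b - 12) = (b - 4)*(b - 3)*(b - 1)*(b + 4)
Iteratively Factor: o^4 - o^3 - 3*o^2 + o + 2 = (o + 1)*(o^3 - 2*o^2 - o + 2) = (o - 2)*(o + 1)*(o^2 - 1) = (o - 2)*(o - 1)*(o + 1)*(o + 1)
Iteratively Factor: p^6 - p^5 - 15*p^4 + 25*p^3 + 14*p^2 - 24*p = (p + 1)*(p^5 - 2*p^4 - 13*p^3 + 38*p^2 - 24*p) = (p + 1)*(p + 4)*(p^4 - 6*p^3 + 11*p^2 - 6*p) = (p - 3)*(p + 1)*(p + 4)*(p^3 - 3*p^2 + 2*p) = (p - 3)*(p - 2)*(p + 1)*(p + 4)*(p^2 - p) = (p - 3)*(p - 2)*(p - 1)*(p + 1)*(p + 4)*(p)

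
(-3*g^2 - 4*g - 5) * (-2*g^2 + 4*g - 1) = 6*g^4 - 4*g^3 - 3*g^2 - 16*g + 5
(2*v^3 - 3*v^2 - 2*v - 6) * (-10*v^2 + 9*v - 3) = -20*v^5 + 48*v^4 - 13*v^3 + 51*v^2 - 48*v + 18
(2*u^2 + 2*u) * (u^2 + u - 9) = 2*u^4 + 4*u^3 - 16*u^2 - 18*u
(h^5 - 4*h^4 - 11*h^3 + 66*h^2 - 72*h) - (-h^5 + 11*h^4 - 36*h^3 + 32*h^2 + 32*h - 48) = 2*h^5 - 15*h^4 + 25*h^3 + 34*h^2 - 104*h + 48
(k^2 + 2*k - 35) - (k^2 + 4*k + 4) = -2*k - 39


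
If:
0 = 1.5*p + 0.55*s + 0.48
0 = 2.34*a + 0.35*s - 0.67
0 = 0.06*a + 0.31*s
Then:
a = 0.29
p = -0.30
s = -0.06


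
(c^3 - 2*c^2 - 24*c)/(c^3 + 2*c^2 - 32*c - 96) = c/(c + 4)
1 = 1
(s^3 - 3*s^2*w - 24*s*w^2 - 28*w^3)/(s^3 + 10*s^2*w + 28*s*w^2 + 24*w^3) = (s - 7*w)/(s + 6*w)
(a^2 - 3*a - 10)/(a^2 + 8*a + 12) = (a - 5)/(a + 6)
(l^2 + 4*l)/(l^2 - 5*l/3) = 3*(l + 4)/(3*l - 5)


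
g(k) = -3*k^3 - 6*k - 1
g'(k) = -9*k^2 - 6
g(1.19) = -13.20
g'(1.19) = -18.74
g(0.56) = -4.89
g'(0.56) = -8.82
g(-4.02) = 218.01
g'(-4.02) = -151.44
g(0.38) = -3.44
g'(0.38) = -7.30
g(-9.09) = 2306.81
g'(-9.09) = -749.65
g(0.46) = -4.05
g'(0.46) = -7.90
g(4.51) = -303.26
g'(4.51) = -189.06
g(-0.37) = 1.37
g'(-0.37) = -7.23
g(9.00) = -2242.00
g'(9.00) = -735.00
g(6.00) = -685.00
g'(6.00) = -330.00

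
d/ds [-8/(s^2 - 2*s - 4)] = 16*(s - 1)/(-s^2 + 2*s + 4)^2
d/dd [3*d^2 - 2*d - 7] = 6*d - 2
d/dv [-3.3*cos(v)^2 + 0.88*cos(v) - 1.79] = (6.6*cos(v) - 0.88)*sin(v)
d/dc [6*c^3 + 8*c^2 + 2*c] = 18*c^2 + 16*c + 2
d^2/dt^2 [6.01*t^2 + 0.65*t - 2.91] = 12.0200000000000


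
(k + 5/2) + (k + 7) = 2*k + 19/2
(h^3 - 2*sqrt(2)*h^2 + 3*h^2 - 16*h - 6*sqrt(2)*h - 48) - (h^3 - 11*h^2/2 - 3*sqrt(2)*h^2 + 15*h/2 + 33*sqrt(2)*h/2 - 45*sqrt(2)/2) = sqrt(2)*h^2 + 17*h^2/2 - 45*sqrt(2)*h/2 - 47*h/2 - 48 + 45*sqrt(2)/2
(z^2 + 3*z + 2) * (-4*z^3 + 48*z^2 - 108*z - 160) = -4*z^5 + 36*z^4 + 28*z^3 - 388*z^2 - 696*z - 320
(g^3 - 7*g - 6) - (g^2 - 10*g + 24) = g^3 - g^2 + 3*g - 30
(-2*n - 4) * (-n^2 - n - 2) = 2*n^3 + 6*n^2 + 8*n + 8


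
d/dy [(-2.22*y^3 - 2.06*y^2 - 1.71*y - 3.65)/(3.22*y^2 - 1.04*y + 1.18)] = (-7.1484*y^4 + 4.6176*y^3 - 0.210199999999999*y^2 + 18.6444*y - 5.8138)/(10.3684*y^4 - 6.6976*y^3 + 8.6808*y^2 - 2.4544*y + 1.3924)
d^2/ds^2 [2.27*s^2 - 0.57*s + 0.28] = 4.54000000000000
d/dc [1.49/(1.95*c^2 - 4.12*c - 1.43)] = (6.1388 - 5.811*c)/(-1.95*c^2 + 4.12*c + 1.43)^2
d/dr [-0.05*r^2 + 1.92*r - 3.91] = 1.92 - 0.1*r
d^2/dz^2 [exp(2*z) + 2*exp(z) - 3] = (4*exp(z) + 2)*exp(z)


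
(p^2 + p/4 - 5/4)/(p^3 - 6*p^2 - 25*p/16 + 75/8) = 4*(p - 1)/(4*p^2 - 29*p + 30)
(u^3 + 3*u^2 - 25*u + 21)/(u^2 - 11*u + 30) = (u^3 + 3*u^2 - 25*u + 21)/(u^2 - 11*u + 30)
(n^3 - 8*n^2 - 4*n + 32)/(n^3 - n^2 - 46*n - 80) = (n - 2)/(n + 5)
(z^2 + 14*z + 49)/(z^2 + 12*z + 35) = (z + 7)/(z + 5)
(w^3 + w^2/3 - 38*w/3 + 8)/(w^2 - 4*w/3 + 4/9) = 3*(w^2 + w - 12)/(3*w - 2)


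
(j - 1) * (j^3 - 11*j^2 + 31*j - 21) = j^4 - 12*j^3 + 42*j^2 - 52*j + 21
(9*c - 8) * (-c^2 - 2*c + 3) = -9*c^3 - 10*c^2 + 43*c - 24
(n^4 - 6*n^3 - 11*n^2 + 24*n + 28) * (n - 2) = n^5 - 8*n^4 + n^3 + 46*n^2 - 20*n - 56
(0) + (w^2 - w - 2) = w^2 - w - 2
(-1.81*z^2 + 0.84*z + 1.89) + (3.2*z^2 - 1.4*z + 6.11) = 1.39*z^2 - 0.56*z + 8.0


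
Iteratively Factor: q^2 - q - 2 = (q - 2)*(q + 1)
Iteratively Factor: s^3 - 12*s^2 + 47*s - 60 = (s - 5)*(s^2 - 7*s + 12) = (s - 5)*(s - 4)*(s - 3)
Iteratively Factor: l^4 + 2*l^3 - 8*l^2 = (l + 4)*(l^3 - 2*l^2) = l*(l + 4)*(l^2 - 2*l) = l^2*(l + 4)*(l - 2)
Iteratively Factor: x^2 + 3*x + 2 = (x + 1)*(x + 2)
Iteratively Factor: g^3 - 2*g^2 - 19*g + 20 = (g - 1)*(g^2 - g - 20) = (g - 5)*(g - 1)*(g + 4)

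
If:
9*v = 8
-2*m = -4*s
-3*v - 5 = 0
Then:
No Solution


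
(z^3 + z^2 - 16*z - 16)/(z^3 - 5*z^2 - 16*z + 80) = (z + 1)/(z - 5)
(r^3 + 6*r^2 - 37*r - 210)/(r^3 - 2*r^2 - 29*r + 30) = (r + 7)/(r - 1)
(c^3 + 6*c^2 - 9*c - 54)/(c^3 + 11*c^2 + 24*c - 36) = (c^2 - 9)/(c^2 + 5*c - 6)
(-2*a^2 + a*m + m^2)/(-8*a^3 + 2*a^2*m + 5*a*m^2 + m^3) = 1/(4*a + m)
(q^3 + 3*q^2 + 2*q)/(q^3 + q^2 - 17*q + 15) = q*(q^2 + 3*q + 2)/(q^3 + q^2 - 17*q + 15)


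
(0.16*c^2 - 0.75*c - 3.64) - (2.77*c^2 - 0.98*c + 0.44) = -2.61*c^2 + 0.23*c - 4.08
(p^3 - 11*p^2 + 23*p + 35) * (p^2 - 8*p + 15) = p^5 - 19*p^4 + 126*p^3 - 314*p^2 + 65*p + 525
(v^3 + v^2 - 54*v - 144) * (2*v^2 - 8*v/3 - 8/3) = 2*v^5 - 2*v^4/3 - 340*v^3/3 - 440*v^2/3 + 528*v + 384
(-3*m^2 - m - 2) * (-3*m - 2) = 9*m^3 + 9*m^2 + 8*m + 4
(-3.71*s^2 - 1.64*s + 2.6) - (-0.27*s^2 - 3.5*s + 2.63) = -3.44*s^2 + 1.86*s - 0.0299999999999998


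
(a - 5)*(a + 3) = a^2 - 2*a - 15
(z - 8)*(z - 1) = z^2 - 9*z + 8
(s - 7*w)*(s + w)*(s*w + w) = s^3*w - 6*s^2*w^2 + s^2*w - 7*s*w^3 - 6*s*w^2 - 7*w^3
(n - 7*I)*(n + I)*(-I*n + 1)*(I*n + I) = n^4 + n^3 - 5*I*n^3 + 13*n^2 - 5*I*n^2 + 13*n + 7*I*n + 7*I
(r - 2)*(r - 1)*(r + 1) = r^3 - 2*r^2 - r + 2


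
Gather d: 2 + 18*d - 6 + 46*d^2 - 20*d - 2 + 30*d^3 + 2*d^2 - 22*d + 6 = 30*d^3 + 48*d^2 - 24*d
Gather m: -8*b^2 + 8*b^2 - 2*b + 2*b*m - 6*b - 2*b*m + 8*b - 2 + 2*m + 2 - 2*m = 0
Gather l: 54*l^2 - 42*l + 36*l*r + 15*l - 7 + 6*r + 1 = 54*l^2 + l*(36*r - 27) + 6*r - 6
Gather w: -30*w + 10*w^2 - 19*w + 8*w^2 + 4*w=18*w^2 - 45*w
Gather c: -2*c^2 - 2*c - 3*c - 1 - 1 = -2*c^2 - 5*c - 2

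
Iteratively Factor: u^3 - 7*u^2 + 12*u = (u - 4)*(u^2 - 3*u) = (u - 4)*(u - 3)*(u)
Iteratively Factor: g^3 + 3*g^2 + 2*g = (g + 2)*(g^2 + g) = (g + 1)*(g + 2)*(g)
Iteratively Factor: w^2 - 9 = (w - 3)*(w + 3)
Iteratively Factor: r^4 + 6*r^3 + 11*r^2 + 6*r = (r + 3)*(r^3 + 3*r^2 + 2*r) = (r + 1)*(r + 3)*(r^2 + 2*r) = r*(r + 1)*(r + 3)*(r + 2)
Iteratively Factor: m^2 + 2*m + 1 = (m + 1)*(m + 1)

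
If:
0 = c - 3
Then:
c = 3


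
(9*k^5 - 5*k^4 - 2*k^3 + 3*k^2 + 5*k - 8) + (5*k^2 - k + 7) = 9*k^5 - 5*k^4 - 2*k^3 + 8*k^2 + 4*k - 1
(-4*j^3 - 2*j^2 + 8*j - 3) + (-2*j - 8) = -4*j^3 - 2*j^2 + 6*j - 11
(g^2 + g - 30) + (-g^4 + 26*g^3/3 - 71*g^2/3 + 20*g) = -g^4 + 26*g^3/3 - 68*g^2/3 + 21*g - 30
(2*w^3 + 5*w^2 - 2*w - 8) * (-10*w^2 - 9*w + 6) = -20*w^5 - 68*w^4 - 13*w^3 + 128*w^2 + 60*w - 48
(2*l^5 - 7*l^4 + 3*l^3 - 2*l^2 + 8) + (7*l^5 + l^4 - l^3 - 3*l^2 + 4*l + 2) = 9*l^5 - 6*l^4 + 2*l^3 - 5*l^2 + 4*l + 10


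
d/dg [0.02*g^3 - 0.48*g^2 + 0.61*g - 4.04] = 0.06*g^2 - 0.96*g + 0.61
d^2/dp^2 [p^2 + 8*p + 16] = 2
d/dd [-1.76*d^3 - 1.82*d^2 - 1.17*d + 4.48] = -5.28*d^2 - 3.64*d - 1.17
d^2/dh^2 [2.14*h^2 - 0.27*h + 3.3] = 4.28000000000000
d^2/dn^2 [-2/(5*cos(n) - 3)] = 10*(-5*sin(n)^2 + 3*cos(n) - 5)/(5*cos(n) - 3)^3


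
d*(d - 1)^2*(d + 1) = d^4 - d^3 - d^2 + d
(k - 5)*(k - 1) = k^2 - 6*k + 5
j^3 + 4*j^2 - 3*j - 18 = (j - 2)*(j + 3)^2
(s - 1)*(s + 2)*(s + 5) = s^3 + 6*s^2 + 3*s - 10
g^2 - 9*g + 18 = (g - 6)*(g - 3)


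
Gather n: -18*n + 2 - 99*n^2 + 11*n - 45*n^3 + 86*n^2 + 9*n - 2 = -45*n^3 - 13*n^2 + 2*n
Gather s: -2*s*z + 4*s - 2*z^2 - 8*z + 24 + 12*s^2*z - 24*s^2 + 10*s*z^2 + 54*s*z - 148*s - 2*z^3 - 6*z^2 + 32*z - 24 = s^2*(12*z - 24) + s*(10*z^2 + 52*z - 144) - 2*z^3 - 8*z^2 + 24*z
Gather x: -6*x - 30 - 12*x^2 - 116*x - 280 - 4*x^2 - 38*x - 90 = -16*x^2 - 160*x - 400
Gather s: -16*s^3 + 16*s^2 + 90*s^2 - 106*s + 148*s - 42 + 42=-16*s^3 + 106*s^2 + 42*s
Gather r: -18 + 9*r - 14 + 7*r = 16*r - 32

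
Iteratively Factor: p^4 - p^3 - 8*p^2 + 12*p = (p)*(p^3 - p^2 - 8*p + 12) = p*(p - 2)*(p^2 + p - 6) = p*(p - 2)^2*(p + 3)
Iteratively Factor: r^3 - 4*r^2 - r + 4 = (r - 4)*(r^2 - 1) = (r - 4)*(r + 1)*(r - 1)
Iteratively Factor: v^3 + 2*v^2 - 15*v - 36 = (v + 3)*(v^2 - v - 12) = (v - 4)*(v + 3)*(v + 3)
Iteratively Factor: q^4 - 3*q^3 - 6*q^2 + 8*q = (q + 2)*(q^3 - 5*q^2 + 4*q) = q*(q + 2)*(q^2 - 5*q + 4) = q*(q - 4)*(q + 2)*(q - 1)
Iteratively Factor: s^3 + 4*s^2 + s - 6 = (s + 3)*(s^2 + s - 2) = (s + 2)*(s + 3)*(s - 1)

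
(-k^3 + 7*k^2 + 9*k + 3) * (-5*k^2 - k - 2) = 5*k^5 - 34*k^4 - 50*k^3 - 38*k^2 - 21*k - 6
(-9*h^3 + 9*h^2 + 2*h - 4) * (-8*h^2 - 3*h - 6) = 72*h^5 - 45*h^4 + 11*h^3 - 28*h^2 + 24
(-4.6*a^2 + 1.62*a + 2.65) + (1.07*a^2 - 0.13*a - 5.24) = -3.53*a^2 + 1.49*a - 2.59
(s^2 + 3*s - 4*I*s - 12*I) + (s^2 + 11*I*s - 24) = 2*s^2 + 3*s + 7*I*s - 24 - 12*I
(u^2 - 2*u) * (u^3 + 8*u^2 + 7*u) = u^5 + 6*u^4 - 9*u^3 - 14*u^2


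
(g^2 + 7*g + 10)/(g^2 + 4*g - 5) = (g + 2)/(g - 1)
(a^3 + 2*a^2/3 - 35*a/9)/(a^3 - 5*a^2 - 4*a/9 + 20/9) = a*(9*a^2 + 6*a - 35)/(9*a^3 - 45*a^2 - 4*a + 20)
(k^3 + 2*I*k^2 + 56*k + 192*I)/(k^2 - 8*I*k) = k + 10*I - 24/k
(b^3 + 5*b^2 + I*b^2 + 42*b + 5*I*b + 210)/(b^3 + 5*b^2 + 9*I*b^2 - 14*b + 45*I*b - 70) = (b - 6*I)/(b + 2*I)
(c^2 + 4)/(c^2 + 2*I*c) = (c - 2*I)/c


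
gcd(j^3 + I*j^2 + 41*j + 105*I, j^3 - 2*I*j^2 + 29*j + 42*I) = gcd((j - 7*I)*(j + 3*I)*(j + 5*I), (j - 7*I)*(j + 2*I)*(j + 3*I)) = j^2 - 4*I*j + 21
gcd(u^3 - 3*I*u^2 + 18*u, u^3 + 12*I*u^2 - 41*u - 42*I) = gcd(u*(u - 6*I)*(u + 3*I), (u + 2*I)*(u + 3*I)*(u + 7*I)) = u + 3*I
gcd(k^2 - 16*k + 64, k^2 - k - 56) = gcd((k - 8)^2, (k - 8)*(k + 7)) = k - 8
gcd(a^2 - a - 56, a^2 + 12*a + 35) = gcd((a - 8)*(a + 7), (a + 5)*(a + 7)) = a + 7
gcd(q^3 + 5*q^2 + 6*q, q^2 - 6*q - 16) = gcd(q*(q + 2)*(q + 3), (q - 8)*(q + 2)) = q + 2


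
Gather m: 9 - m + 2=11 - m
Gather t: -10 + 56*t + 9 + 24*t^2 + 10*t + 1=24*t^2 + 66*t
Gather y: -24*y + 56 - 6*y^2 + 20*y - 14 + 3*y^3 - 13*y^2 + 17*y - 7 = 3*y^3 - 19*y^2 + 13*y + 35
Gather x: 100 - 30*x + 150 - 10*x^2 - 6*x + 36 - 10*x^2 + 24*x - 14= -20*x^2 - 12*x + 272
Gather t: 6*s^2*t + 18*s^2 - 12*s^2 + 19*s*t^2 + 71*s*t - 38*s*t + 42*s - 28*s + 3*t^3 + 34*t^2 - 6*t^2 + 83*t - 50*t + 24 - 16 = 6*s^2 + 14*s + 3*t^3 + t^2*(19*s + 28) + t*(6*s^2 + 33*s + 33) + 8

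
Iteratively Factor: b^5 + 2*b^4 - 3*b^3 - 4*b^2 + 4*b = (b)*(b^4 + 2*b^3 - 3*b^2 - 4*b + 4) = b*(b - 1)*(b^3 + 3*b^2 - 4) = b*(b - 1)*(b + 2)*(b^2 + b - 2) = b*(b - 1)^2*(b + 2)*(b + 2)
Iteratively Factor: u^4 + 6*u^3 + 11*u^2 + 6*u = (u)*(u^3 + 6*u^2 + 11*u + 6) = u*(u + 3)*(u^2 + 3*u + 2) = u*(u + 1)*(u + 3)*(u + 2)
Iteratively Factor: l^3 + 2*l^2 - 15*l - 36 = (l + 3)*(l^2 - l - 12) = (l - 4)*(l + 3)*(l + 3)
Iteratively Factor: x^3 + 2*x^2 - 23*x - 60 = (x + 3)*(x^2 - x - 20) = (x - 5)*(x + 3)*(x + 4)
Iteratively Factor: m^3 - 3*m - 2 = (m + 1)*(m^2 - m - 2) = (m + 1)^2*(m - 2)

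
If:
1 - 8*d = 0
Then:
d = 1/8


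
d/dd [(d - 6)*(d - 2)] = 2*d - 8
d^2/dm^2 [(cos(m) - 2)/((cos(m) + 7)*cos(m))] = (15*sin(m)^4/cos(m)^3 + sin(m)^2 + 43 + 116/cos(m) - 84/cos(m)^2 - 211/cos(m)^3)/(cos(m) + 7)^3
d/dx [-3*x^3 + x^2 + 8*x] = -9*x^2 + 2*x + 8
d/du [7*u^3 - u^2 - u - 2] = 21*u^2 - 2*u - 1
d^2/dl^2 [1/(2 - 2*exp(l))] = (exp(l) + 1)*exp(l)/(2*(1 - exp(l))^3)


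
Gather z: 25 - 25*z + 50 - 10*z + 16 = 91 - 35*z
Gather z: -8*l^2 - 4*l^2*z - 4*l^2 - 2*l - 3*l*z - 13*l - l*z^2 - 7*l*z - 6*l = -12*l^2 - l*z^2 - 21*l + z*(-4*l^2 - 10*l)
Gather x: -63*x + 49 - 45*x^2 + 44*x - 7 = -45*x^2 - 19*x + 42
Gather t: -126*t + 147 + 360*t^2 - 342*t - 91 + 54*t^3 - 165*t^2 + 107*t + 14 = 54*t^3 + 195*t^2 - 361*t + 70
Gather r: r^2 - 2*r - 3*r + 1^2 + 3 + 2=r^2 - 5*r + 6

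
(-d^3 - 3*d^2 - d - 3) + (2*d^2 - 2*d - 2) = -d^3 - d^2 - 3*d - 5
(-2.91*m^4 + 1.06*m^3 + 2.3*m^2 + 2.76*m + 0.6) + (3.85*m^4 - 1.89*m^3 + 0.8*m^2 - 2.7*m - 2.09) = 0.94*m^4 - 0.83*m^3 + 3.1*m^2 + 0.0599999999999996*m - 1.49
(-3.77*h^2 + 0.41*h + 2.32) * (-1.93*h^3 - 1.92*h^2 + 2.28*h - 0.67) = 7.2761*h^5 + 6.4471*h^4 - 13.8604*h^3 - 0.9937*h^2 + 5.0149*h - 1.5544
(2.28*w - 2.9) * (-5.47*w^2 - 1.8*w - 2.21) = -12.4716*w^3 + 11.759*w^2 + 0.1812*w + 6.409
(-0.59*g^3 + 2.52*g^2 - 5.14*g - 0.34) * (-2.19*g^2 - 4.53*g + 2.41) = 1.2921*g^5 - 2.8461*g^4 - 1.5809*g^3 + 30.102*g^2 - 10.8472*g - 0.8194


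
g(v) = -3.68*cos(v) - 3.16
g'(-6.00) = 1.03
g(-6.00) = -6.69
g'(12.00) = -1.97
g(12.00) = -6.27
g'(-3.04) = -0.37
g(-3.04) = 0.50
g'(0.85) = 2.76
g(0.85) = -5.59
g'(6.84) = 1.94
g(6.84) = -6.28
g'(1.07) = 3.23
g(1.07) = -4.93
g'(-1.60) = -3.68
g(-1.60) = -3.05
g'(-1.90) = -3.48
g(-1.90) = -1.97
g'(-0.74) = -2.48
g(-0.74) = -5.88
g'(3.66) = -1.82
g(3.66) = 0.04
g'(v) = 3.68*sin(v)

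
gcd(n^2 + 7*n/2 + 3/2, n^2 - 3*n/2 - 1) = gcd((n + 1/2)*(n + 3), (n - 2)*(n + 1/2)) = n + 1/2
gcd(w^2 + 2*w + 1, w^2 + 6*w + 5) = w + 1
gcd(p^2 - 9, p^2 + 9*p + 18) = p + 3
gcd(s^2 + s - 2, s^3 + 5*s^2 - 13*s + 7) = s - 1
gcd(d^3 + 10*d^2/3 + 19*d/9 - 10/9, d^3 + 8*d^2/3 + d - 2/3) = d^2 + 5*d/3 - 2/3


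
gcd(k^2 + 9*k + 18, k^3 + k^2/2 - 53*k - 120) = k + 6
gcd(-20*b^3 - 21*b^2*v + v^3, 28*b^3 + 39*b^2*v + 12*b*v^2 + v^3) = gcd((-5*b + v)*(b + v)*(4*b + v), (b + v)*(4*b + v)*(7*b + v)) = 4*b^2 + 5*b*v + v^2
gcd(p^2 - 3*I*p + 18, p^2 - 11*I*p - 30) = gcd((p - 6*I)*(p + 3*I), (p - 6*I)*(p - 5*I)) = p - 6*I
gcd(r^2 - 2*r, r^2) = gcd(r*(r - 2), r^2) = r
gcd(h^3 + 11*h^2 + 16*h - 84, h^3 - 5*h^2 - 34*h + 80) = h - 2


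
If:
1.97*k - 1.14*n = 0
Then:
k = 0.578680203045685*n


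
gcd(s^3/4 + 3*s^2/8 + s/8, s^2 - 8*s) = s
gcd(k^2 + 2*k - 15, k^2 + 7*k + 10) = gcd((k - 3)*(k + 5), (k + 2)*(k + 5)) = k + 5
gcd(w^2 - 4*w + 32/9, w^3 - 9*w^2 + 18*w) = 1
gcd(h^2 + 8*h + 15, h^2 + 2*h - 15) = h + 5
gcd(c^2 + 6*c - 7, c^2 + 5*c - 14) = c + 7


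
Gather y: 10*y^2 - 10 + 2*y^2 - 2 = 12*y^2 - 12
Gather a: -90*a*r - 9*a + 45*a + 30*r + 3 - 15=a*(36 - 90*r) + 30*r - 12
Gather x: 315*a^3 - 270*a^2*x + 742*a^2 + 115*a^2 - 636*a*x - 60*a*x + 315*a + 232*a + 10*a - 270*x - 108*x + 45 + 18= 315*a^3 + 857*a^2 + 557*a + x*(-270*a^2 - 696*a - 378) + 63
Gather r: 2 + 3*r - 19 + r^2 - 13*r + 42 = r^2 - 10*r + 25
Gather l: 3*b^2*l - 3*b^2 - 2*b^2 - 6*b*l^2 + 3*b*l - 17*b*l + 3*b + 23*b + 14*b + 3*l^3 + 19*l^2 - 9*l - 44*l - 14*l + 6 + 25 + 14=-5*b^2 + 40*b + 3*l^3 + l^2*(19 - 6*b) + l*(3*b^2 - 14*b - 67) + 45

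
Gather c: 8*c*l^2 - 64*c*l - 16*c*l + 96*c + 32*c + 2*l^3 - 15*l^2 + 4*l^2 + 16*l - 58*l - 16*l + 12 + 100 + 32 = c*(8*l^2 - 80*l + 128) + 2*l^3 - 11*l^2 - 58*l + 144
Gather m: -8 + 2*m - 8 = 2*m - 16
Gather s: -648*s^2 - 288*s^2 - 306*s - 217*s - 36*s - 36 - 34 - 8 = -936*s^2 - 559*s - 78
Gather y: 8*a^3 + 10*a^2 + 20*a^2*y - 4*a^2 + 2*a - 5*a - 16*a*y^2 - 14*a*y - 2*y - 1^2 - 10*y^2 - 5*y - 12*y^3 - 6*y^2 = 8*a^3 + 6*a^2 - 3*a - 12*y^3 + y^2*(-16*a - 16) + y*(20*a^2 - 14*a - 7) - 1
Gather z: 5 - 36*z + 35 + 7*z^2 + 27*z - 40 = 7*z^2 - 9*z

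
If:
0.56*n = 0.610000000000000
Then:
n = 1.09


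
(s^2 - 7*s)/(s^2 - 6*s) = (s - 7)/(s - 6)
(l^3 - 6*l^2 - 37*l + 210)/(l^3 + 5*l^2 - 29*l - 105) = (l^2 - l - 42)/(l^2 + 10*l + 21)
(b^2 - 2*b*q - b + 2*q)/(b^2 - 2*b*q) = (b - 1)/b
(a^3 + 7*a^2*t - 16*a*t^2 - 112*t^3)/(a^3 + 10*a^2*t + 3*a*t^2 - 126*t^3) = (-a^2 + 16*t^2)/(-a^2 - 3*a*t + 18*t^2)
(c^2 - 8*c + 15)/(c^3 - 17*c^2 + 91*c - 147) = (c - 5)/(c^2 - 14*c + 49)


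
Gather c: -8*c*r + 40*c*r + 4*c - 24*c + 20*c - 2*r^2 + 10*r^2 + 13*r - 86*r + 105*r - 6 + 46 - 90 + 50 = 32*c*r + 8*r^2 + 32*r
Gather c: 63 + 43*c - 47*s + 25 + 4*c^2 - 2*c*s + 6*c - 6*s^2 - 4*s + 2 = 4*c^2 + c*(49 - 2*s) - 6*s^2 - 51*s + 90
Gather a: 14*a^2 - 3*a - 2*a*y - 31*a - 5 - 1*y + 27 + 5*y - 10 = 14*a^2 + a*(-2*y - 34) + 4*y + 12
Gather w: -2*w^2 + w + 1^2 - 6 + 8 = -2*w^2 + w + 3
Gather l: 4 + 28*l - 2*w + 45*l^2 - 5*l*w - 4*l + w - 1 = 45*l^2 + l*(24 - 5*w) - w + 3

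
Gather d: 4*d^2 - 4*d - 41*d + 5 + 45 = 4*d^2 - 45*d + 50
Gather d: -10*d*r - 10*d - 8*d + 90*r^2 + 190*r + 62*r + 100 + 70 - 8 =d*(-10*r - 18) + 90*r^2 + 252*r + 162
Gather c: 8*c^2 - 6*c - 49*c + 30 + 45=8*c^2 - 55*c + 75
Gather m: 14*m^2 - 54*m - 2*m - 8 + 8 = 14*m^2 - 56*m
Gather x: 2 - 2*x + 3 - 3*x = 5 - 5*x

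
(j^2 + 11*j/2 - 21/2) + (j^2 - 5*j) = 2*j^2 + j/2 - 21/2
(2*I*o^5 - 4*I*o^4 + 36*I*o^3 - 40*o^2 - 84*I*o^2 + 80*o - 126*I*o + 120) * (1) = 2*I*o^5 - 4*I*o^4 + 36*I*o^3 - 40*o^2 - 84*I*o^2 + 80*o - 126*I*o + 120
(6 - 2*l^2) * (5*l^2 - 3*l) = -10*l^4 + 6*l^3 + 30*l^2 - 18*l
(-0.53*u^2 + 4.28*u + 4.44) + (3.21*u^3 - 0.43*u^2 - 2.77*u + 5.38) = 3.21*u^3 - 0.96*u^2 + 1.51*u + 9.82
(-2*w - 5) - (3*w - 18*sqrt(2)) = -5*w - 5 + 18*sqrt(2)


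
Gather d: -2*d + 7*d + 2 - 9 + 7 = 5*d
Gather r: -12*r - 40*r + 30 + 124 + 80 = 234 - 52*r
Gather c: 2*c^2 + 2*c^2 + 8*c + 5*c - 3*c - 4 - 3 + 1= 4*c^2 + 10*c - 6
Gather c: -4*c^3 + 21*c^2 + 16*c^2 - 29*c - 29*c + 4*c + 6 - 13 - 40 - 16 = -4*c^3 + 37*c^2 - 54*c - 63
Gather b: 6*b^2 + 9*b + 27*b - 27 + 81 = 6*b^2 + 36*b + 54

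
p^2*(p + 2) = p^3 + 2*p^2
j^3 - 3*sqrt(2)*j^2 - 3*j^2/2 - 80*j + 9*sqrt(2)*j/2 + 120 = (j - 3/2)*(j - 8*sqrt(2))*(j + 5*sqrt(2))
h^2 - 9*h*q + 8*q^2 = (h - 8*q)*(h - q)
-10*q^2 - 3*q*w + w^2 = (-5*q + w)*(2*q + w)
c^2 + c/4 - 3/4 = (c - 3/4)*(c + 1)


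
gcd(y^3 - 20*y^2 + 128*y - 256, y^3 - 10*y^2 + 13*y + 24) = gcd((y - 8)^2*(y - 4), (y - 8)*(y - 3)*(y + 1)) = y - 8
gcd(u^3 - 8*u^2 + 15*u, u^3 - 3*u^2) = u^2 - 3*u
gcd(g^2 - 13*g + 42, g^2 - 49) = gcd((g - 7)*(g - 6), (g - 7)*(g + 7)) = g - 7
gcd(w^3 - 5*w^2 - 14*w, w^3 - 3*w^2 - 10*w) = w^2 + 2*w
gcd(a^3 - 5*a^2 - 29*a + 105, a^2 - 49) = a - 7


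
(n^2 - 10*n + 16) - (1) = n^2 - 10*n + 15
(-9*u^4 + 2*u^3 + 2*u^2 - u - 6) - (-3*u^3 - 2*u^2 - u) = -9*u^4 + 5*u^3 + 4*u^2 - 6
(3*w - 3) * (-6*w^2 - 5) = -18*w^3 + 18*w^2 - 15*w + 15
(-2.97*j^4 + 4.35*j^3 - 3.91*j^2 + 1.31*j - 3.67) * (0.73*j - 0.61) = -2.1681*j^5 + 4.9872*j^4 - 5.5078*j^3 + 3.3414*j^2 - 3.4782*j + 2.2387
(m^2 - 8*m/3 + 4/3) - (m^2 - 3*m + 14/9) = m/3 - 2/9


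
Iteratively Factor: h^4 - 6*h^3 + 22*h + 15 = (h + 1)*(h^3 - 7*h^2 + 7*h + 15) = (h + 1)^2*(h^2 - 8*h + 15) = (h - 5)*(h + 1)^2*(h - 3)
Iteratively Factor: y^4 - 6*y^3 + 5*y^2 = (y)*(y^3 - 6*y^2 + 5*y) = y*(y - 1)*(y^2 - 5*y) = y*(y - 5)*(y - 1)*(y)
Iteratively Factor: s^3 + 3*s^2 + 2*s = (s)*(s^2 + 3*s + 2) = s*(s + 2)*(s + 1)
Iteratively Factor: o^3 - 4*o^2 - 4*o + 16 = (o - 2)*(o^2 - 2*o - 8) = (o - 2)*(o + 2)*(o - 4)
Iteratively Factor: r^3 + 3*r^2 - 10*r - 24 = (r + 2)*(r^2 + r - 12) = (r - 3)*(r + 2)*(r + 4)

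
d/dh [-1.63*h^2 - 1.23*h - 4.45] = -3.26*h - 1.23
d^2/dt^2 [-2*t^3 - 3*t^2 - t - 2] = -12*t - 6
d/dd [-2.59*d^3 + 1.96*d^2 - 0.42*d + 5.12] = -7.77*d^2 + 3.92*d - 0.42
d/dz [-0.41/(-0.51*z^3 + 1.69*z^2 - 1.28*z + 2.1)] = (-0.6273*z^2 + 1.3858*z - 0.5248)/(0.51*z^3 - 1.69*z^2 + 1.28*z - 2.1)^2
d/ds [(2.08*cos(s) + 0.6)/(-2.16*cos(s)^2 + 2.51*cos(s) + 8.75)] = (4.4928*sin(s)^2 - 2.592*cos(s) - 21.1868)*sin(s)/(-2.16*cos(s)^2 + 2.51*cos(s) + 8.75)^2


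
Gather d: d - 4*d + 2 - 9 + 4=-3*d - 3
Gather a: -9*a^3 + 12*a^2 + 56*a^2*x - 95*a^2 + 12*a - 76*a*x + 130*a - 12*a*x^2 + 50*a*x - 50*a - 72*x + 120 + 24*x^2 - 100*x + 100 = -9*a^3 + a^2*(56*x - 83) + a*(-12*x^2 - 26*x + 92) + 24*x^2 - 172*x + 220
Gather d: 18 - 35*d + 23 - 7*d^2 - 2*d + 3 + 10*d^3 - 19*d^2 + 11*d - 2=10*d^3 - 26*d^2 - 26*d + 42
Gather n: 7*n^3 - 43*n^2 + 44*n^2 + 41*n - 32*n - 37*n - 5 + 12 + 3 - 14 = 7*n^3 + n^2 - 28*n - 4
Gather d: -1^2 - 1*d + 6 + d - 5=0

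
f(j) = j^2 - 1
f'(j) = 2*j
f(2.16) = 3.67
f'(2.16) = 4.32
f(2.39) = 4.71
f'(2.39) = 4.78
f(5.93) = 34.16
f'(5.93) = 11.86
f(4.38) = 18.18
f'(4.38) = 8.76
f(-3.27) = 9.69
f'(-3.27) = -6.54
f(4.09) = 15.73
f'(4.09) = 8.18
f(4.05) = 15.40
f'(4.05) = 8.10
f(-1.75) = 2.06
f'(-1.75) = -3.50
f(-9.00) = 80.00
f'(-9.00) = -18.00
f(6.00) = 35.00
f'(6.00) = 12.00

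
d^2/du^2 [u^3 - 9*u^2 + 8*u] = 6*u - 18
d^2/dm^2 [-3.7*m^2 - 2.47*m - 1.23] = -7.40000000000000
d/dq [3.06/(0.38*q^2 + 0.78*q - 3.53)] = (-2.3256*q - 2.3868)/(0.38*q^2 + 0.78*q - 3.53)^2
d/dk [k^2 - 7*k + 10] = 2*k - 7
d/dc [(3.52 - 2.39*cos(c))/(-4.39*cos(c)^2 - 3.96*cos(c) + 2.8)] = (10.4921*cos(c)^2 - 30.9056*cos(c) - 7.2472)*sin(c)/(19.2721*cos(c)^4 + 34.7688*cos(c)^3 - 8.9024*cos(c)^2 - 22.176*cos(c) + 7.84)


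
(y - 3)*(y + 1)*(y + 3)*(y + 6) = y^4 + 7*y^3 - 3*y^2 - 63*y - 54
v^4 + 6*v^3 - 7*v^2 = v^2*(v - 1)*(v + 7)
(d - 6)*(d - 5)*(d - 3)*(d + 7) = d^4 - 7*d^3 - 35*d^2 + 351*d - 630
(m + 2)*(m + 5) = m^2 + 7*m + 10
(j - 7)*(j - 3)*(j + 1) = j^3 - 9*j^2 + 11*j + 21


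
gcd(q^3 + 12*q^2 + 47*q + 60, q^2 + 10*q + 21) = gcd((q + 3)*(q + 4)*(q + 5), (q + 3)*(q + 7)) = q + 3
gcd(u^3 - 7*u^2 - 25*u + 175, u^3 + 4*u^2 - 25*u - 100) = u^2 - 25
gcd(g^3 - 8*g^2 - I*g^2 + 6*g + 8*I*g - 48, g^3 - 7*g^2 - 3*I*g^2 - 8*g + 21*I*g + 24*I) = g^2 + g*(-8 - 3*I) + 24*I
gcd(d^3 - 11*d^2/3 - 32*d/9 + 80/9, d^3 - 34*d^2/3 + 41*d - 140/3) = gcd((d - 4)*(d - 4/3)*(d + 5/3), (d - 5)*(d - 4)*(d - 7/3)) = d - 4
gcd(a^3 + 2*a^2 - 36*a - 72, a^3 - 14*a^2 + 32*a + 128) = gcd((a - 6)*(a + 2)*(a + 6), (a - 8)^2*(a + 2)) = a + 2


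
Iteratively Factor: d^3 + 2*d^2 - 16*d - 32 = (d + 4)*(d^2 - 2*d - 8) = (d - 4)*(d + 4)*(d + 2)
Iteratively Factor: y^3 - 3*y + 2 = (y - 1)*(y^2 + y - 2) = (y - 1)^2*(y + 2)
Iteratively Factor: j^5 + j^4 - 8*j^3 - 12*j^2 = (j + 2)*(j^4 - j^3 - 6*j^2) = (j + 2)^2*(j^3 - 3*j^2) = j*(j + 2)^2*(j^2 - 3*j) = j^2*(j + 2)^2*(j - 3)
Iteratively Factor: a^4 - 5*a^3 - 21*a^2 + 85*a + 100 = (a + 1)*(a^3 - 6*a^2 - 15*a + 100) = (a - 5)*(a + 1)*(a^2 - a - 20) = (a - 5)^2*(a + 1)*(a + 4)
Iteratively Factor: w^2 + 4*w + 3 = (w + 3)*(w + 1)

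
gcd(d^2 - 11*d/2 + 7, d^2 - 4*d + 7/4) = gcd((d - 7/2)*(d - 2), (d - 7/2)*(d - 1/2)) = d - 7/2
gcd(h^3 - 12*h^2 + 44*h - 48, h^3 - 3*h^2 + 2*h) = h - 2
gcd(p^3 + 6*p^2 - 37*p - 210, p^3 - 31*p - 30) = p^2 - p - 30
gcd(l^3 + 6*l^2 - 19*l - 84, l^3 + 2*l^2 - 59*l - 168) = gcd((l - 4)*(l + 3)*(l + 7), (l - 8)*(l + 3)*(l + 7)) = l^2 + 10*l + 21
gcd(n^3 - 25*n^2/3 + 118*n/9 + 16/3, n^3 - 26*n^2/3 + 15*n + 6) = n^2 - 17*n/3 - 2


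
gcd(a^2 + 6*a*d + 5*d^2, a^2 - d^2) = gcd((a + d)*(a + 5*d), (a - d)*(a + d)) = a + d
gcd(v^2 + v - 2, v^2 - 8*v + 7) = v - 1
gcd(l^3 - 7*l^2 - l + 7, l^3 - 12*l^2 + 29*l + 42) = l^2 - 6*l - 7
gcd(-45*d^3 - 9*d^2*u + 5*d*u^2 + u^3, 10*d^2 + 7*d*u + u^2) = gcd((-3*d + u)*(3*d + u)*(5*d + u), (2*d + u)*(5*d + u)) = 5*d + u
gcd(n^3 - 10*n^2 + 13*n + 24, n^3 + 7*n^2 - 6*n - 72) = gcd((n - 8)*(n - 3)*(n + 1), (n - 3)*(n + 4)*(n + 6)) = n - 3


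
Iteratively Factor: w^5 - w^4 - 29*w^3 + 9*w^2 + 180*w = (w)*(w^4 - w^3 - 29*w^2 + 9*w + 180) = w*(w - 5)*(w^3 + 4*w^2 - 9*w - 36) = w*(w - 5)*(w - 3)*(w^2 + 7*w + 12) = w*(w - 5)*(w - 3)*(w + 3)*(w + 4)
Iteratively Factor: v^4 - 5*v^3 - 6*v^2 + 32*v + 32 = (v + 2)*(v^3 - 7*v^2 + 8*v + 16) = (v - 4)*(v + 2)*(v^2 - 3*v - 4) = (v - 4)*(v + 1)*(v + 2)*(v - 4)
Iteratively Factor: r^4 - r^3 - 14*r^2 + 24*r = (r - 2)*(r^3 + r^2 - 12*r) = (r - 2)*(r + 4)*(r^2 - 3*r) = r*(r - 2)*(r + 4)*(r - 3)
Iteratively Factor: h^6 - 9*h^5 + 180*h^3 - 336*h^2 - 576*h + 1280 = (h + 2)*(h^5 - 11*h^4 + 22*h^3 + 136*h^2 - 608*h + 640) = (h + 2)*(h + 4)*(h^4 - 15*h^3 + 82*h^2 - 192*h + 160) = (h - 2)*(h + 2)*(h + 4)*(h^3 - 13*h^2 + 56*h - 80) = (h - 4)*(h - 2)*(h + 2)*(h + 4)*(h^2 - 9*h + 20) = (h - 4)^2*(h - 2)*(h + 2)*(h + 4)*(h - 5)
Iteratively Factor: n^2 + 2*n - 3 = (n - 1)*(n + 3)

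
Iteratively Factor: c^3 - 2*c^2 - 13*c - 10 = (c + 2)*(c^2 - 4*c - 5) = (c - 5)*(c + 2)*(c + 1)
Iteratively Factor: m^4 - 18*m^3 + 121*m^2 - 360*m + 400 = (m - 5)*(m^3 - 13*m^2 + 56*m - 80) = (m - 5)*(m - 4)*(m^2 - 9*m + 20) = (m - 5)*(m - 4)^2*(m - 5)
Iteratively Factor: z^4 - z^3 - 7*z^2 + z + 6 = (z + 2)*(z^3 - 3*z^2 - z + 3) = (z - 1)*(z + 2)*(z^2 - 2*z - 3) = (z - 1)*(z + 1)*(z + 2)*(z - 3)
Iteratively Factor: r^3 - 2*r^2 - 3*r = (r + 1)*(r^2 - 3*r) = (r - 3)*(r + 1)*(r)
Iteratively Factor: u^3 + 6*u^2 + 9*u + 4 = (u + 1)*(u^2 + 5*u + 4) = (u + 1)^2*(u + 4)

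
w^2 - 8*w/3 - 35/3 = (w - 5)*(w + 7/3)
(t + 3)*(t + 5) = t^2 + 8*t + 15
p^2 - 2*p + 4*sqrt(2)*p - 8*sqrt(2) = (p - 2)*(p + 4*sqrt(2))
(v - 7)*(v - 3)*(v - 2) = v^3 - 12*v^2 + 41*v - 42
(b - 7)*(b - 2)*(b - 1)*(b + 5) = b^4 - 5*b^3 - 27*b^2 + 101*b - 70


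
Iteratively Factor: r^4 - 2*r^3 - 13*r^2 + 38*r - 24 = (r - 3)*(r^3 + r^2 - 10*r + 8) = (r - 3)*(r + 4)*(r^2 - 3*r + 2) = (r - 3)*(r - 2)*(r + 4)*(r - 1)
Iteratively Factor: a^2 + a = (a)*(a + 1)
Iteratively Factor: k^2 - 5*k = (k - 5)*(k)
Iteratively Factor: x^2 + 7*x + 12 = (x + 4)*(x + 3)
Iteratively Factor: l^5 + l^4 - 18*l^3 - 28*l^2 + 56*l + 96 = (l + 3)*(l^4 - 2*l^3 - 12*l^2 + 8*l + 32) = (l - 2)*(l + 3)*(l^3 - 12*l - 16) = (l - 4)*(l - 2)*(l + 3)*(l^2 + 4*l + 4) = (l - 4)*(l - 2)*(l + 2)*(l + 3)*(l + 2)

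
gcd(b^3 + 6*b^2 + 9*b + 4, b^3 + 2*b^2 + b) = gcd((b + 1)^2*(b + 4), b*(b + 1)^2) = b^2 + 2*b + 1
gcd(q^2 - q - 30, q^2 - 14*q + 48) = q - 6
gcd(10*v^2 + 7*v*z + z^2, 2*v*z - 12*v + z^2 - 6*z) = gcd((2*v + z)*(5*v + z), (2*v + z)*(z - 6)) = 2*v + z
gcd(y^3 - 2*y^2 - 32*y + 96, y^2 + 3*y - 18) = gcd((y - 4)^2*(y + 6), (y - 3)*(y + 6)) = y + 6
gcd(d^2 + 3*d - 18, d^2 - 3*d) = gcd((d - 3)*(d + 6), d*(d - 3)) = d - 3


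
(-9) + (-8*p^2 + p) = -8*p^2 + p - 9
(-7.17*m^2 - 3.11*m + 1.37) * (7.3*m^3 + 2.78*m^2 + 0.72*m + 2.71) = -52.341*m^5 - 42.6356*m^4 - 3.8072*m^3 - 17.8613*m^2 - 7.4417*m + 3.7127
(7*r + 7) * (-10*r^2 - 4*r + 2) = -70*r^3 - 98*r^2 - 14*r + 14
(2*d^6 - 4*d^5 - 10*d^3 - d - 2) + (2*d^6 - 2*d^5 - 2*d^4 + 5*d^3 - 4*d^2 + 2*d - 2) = 4*d^6 - 6*d^5 - 2*d^4 - 5*d^3 - 4*d^2 + d - 4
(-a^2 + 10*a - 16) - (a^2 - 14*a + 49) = -2*a^2 + 24*a - 65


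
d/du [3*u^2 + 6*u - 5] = 6*u + 6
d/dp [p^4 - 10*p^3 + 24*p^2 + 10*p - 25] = 4*p^3 - 30*p^2 + 48*p + 10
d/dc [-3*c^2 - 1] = -6*c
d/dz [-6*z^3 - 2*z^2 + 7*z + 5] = -18*z^2 - 4*z + 7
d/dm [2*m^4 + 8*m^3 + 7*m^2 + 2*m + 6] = 8*m^3 + 24*m^2 + 14*m + 2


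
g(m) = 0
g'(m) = 0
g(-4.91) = 0.00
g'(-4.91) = 0.00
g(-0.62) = 0.00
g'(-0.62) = 0.00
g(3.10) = 0.00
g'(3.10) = 0.00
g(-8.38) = 0.00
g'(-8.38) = 0.00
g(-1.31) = 0.00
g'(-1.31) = 0.00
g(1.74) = 0.00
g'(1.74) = 0.00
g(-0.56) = 0.00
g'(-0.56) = 0.00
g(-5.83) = 0.00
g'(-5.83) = 0.00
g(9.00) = 0.00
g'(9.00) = 0.00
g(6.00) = 0.00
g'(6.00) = 0.00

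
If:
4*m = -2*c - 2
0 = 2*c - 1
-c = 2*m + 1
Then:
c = 1/2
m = -3/4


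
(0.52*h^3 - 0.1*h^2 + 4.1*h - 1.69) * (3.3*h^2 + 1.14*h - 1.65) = 1.716*h^5 + 0.2628*h^4 + 12.558*h^3 - 0.738*h^2 - 8.6916*h + 2.7885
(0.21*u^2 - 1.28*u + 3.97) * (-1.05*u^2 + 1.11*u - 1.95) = -0.2205*u^4 + 1.5771*u^3 - 5.9988*u^2 + 6.9027*u - 7.7415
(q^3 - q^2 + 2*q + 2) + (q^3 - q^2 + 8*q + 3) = 2*q^3 - 2*q^2 + 10*q + 5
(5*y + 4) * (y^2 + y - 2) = 5*y^3 + 9*y^2 - 6*y - 8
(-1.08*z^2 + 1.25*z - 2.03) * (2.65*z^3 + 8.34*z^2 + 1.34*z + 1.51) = -2.862*z^5 - 5.6947*z^4 + 3.5983*z^3 - 16.886*z^2 - 0.8327*z - 3.0653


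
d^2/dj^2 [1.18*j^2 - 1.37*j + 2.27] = 2.36000000000000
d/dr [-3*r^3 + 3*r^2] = 3*r*(2 - 3*r)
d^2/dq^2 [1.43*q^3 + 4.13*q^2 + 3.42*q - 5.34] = 8.58*q + 8.26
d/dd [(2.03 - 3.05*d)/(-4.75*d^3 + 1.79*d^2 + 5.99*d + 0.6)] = (-28.975*d^3 + 34.387*d^2 - 7.2674*d - 13.9897)/(22.5625*d^6 - 17.005*d^5 - 53.7009*d^4 + 15.7442*d^3 + 38.0281*d^2 + 7.188*d + 0.36)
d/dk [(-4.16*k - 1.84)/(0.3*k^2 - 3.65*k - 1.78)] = (1.248*k^2 + 1.104*k + 0.688800000000001)/(0.09*k^4 - 2.19*k^3 + 12.2545*k^2 + 12.994*k + 3.1684)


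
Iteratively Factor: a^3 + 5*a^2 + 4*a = (a + 1)*(a^2 + 4*a) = a*(a + 1)*(a + 4)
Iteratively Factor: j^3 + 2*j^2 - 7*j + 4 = (j - 1)*(j^2 + 3*j - 4) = (j - 1)^2*(j + 4)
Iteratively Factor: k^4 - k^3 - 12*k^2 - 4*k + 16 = (k + 2)*(k^3 - 3*k^2 - 6*k + 8) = (k - 1)*(k + 2)*(k^2 - 2*k - 8) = (k - 4)*(k - 1)*(k + 2)*(k + 2)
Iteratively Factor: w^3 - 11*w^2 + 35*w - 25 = (w - 1)*(w^2 - 10*w + 25) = (w - 5)*(w - 1)*(w - 5)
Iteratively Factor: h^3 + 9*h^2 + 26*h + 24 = (h + 4)*(h^2 + 5*h + 6) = (h + 2)*(h + 4)*(h + 3)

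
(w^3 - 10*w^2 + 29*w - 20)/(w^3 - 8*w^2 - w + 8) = (w^2 - 9*w + 20)/(w^2 - 7*w - 8)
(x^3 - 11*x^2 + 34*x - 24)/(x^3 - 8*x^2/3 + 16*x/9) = 9*(x^3 - 11*x^2 + 34*x - 24)/(x*(9*x^2 - 24*x + 16))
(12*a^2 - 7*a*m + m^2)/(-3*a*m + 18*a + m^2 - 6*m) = (-4*a + m)/(m - 6)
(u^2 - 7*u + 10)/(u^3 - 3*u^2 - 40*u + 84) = (u - 5)/(u^2 - u - 42)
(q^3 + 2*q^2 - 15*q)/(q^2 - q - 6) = q*(q + 5)/(q + 2)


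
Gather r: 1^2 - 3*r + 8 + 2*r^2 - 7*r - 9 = 2*r^2 - 10*r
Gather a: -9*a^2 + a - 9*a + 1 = -9*a^2 - 8*a + 1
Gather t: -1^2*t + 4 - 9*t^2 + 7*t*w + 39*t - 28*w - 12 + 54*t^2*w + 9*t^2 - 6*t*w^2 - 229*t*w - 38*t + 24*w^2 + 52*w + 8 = 54*t^2*w + t*(-6*w^2 - 222*w) + 24*w^2 + 24*w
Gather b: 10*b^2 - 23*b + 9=10*b^2 - 23*b + 9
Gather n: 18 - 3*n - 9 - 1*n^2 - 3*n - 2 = -n^2 - 6*n + 7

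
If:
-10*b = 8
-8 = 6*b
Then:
No Solution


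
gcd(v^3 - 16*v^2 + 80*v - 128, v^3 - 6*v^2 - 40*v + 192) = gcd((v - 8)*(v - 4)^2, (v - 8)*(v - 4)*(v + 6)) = v^2 - 12*v + 32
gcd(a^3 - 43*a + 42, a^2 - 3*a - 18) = a - 6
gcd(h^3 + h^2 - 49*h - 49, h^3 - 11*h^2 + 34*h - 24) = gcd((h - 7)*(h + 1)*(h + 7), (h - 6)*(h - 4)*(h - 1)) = 1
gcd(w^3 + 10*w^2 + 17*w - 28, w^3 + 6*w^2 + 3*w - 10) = w - 1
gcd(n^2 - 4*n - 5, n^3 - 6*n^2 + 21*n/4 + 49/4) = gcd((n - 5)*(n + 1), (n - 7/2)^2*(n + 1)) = n + 1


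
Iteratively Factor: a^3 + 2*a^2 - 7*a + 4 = (a - 1)*(a^2 + 3*a - 4) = (a - 1)^2*(a + 4)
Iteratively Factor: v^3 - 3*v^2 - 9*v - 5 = (v - 5)*(v^2 + 2*v + 1) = (v - 5)*(v + 1)*(v + 1)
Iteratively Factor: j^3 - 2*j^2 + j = (j - 1)*(j^2 - j) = (j - 1)^2*(j)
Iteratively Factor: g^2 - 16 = (g + 4)*(g - 4)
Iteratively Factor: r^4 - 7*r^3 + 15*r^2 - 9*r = (r - 3)*(r^3 - 4*r^2 + 3*r) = (r - 3)*(r - 1)*(r^2 - 3*r) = (r - 3)^2*(r - 1)*(r)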